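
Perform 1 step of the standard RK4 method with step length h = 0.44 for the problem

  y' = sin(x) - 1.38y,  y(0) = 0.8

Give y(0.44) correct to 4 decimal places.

0.5152

RK4: k1 = f(x_n, y_n); k2 = f(x_n + h/2, y_n + (h/2)·k1); k3 = f(x_n + h/2, y_n + (h/2)·k2); k4 = f(x_n + h, y_n + h·k3); y_{n+1} = y_n + (h/6)·(k1 + 2k2 + 2k3 + k4).
x=0.000000, y=0.800000:
  k1 = f(0.000000, 0.800000) = -1.104000
  k2 = f(0.220000, 0.557120) = -0.550596
  k3 = f(0.220000, 0.678869) = -0.718609
  k4 = f(0.440000, 0.483812) = -0.241721
  y ← 0.800000 + (0.44/6)·(k1 + 2k2 + 2k3 + k4) = 0.515164
y(0.44) ≈ 0.5152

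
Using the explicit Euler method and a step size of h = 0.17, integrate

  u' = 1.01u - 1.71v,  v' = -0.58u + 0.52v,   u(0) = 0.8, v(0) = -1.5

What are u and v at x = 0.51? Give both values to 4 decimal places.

3.0494, -2.3826

Euler on (u,v): u_{n+1} = u_n + h·u', v_{n+1} = v_n + h·v'.
0.000000: (0.800000, -1.500000); f=(3.373000, -1.244000) → (1.373410, -1.711480)
0.170000: (1.373410, -1.711480); f=(4.313775, -1.686547) → (2.106752, -1.998193)
0.340000: (2.106752, -1.998193); f=(5.544729, -2.260976) → (3.049356, -2.382559)
(u(0.51), v(0.51)) ≈ (3.0494, -2.3826)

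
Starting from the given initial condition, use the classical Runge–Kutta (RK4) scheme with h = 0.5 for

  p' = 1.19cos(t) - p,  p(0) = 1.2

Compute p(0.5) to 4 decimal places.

RK4: k1 = f(t_n, p_n); k2 = f(t_n + h/2, p_n + (h/2)·k1); k3 = f(t_n + h/2, p_n + (h/2)·k2); k4 = f(t_n + h, p_n + h·k3); p_{n+1} = p_n + (h/6)·(k1 + 2k2 + 2k3 + k4).
t=0.000000, p=1.200000:
  k1 = f(0.000000, 1.200000) = -0.010000
  k2 = f(0.250000, 1.197500) = -0.044494
  k3 = f(0.250000, 1.188876) = -0.035871
  k4 = f(0.500000, 1.182065) = -0.137741
  p ← 1.200000 + (0.5/6)·(k1 + 2k2 + 2k3 + k4) = 1.174294
p(0.5) ≈ 1.1743

1.1743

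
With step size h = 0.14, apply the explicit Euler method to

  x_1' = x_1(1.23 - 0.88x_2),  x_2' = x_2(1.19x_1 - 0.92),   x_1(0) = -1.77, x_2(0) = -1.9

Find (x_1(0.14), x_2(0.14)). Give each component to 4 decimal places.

Euler on (x_1,x_2): x_1_{n+1} = x_1_n + h·x_1', x_2_{n+1} = x_2_n + h·x_2'.
0.000000: (-1.770000, -1.900000); f=(-5.136540, 5.749970) → (-2.489116, -1.095004)
(x_1(0.14), x_2(0.14)) ≈ (-2.4891, -1.0950)

-2.4891, -1.0950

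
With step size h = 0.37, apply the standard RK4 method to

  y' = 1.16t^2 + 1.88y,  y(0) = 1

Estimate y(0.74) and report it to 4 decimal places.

4.2439

RK4: k1 = f(t_n, y_n); k2 = f(t_n + h/2, y_n + (h/2)·k1); k3 = f(t_n + h/2, y_n + (h/2)·k2); k4 = f(t_n + h, y_n + h·k3); y_{n+1} = y_n + (h/6)·(k1 + 2k2 + 2k3 + k4).
t=0.000000, y=1.000000:
  k1 = f(0.000000, 1.000000) = 1.880000
  k2 = f(0.185000, 1.347800) = 2.573565
  k3 = f(0.185000, 1.476110) = 2.814787
  k4 = f(0.370000, 2.041471) = 3.996770
  y ← 1.000000 + (0.37/6)·(k1 + 2k2 + 2k3 + k4) = 2.026964
t=0.370000, y=2.026964:
  k1 = f(0.370000, 2.026964) = 3.969497
  k2 = f(0.555000, 2.761321) = 5.548593
  k3 = f(0.555000, 3.053454) = 6.097802
  k4 = f(0.740000, 4.283151) = 8.687540
  y ← 2.026964 + (0.37/6)·(k1 + 2k2 + 2k3 + k4) = 4.243870
y(0.74) ≈ 4.2439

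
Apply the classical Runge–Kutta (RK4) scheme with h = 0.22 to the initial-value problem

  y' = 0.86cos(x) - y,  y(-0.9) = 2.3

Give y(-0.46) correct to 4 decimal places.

1.7205

RK4: k1 = f(x_n, y_n); k2 = f(x_n + h/2, y_n + (h/2)·k1); k3 = f(x_n + h/2, y_n + (h/2)·k2); k4 = f(x_n + h, y_n + h·k3); y_{n+1} = y_n + (h/6)·(k1 + 2k2 + 2k3 + k4).
x=-0.900000, y=2.300000:
  k1 = f(-0.900000, 2.300000) = -1.765415
  k2 = f(-0.790000, 2.105804) = -1.500497
  k3 = f(-0.790000, 2.134945) = -1.529638
  k4 = f(-0.680000, 1.963480) = -1.294767
  y ← 2.300000 + (0.22/6)·(k1 + 2k2 + 2k3 + k4) = 1.965583
x=-0.680000, y=1.965583:
  k1 = f(-0.680000, 1.965583) = -1.296871
  k2 = f(-0.570000, 1.822928) = -1.098893
  k3 = f(-0.570000, 1.844705) = -1.120670
  k4 = f(-0.460000, 1.719036) = -0.948431
  y ← 1.965583 + (0.22/6)·(k1 + 2k2 + 2k3 + k4) = 1.720488
y(-0.46) ≈ 1.7205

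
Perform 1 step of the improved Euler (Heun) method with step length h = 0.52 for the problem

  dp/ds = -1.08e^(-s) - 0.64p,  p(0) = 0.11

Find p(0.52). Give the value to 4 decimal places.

-0.2748

Heun: k1 = f(s_n, p_n); k2 = f(s_n + h, p_n + h·k1); p_{n+1} = p_n + (h/2)·(k1 + k2).
s=0.000000, p=0.110000:
  k1 = f(0.000000, 0.110000) = -1.150400
  k2 = f(0.520000, -0.488208) = -0.329629
  p ← 0.110000 + (0.52/2)·(-1.150400 + (-0.329629)) = -0.274808
p(0.52) ≈ -0.2748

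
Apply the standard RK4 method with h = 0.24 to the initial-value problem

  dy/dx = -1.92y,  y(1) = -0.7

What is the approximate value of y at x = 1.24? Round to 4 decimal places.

RK4: k1 = f(x_n, y_n); k2 = f(x_n + h/2, y_n + (h/2)·k1); k3 = f(x_n + h/2, y_n + (h/2)·k2); k4 = f(x_n + h, y_n + h·k3); y_{n+1} = y_n + (h/6)·(k1 + 2k2 + 2k3 + k4).
x=1.000000, y=-0.700000:
  k1 = f(1.000000, -0.700000) = 1.344000
  k2 = f(1.120000, -0.538720) = 1.034342
  k3 = f(1.120000, -0.575879) = 1.105688
  k4 = f(1.240000, -0.434635) = 0.834499
  y ← -0.700000 + (0.24/6)·(k1 + 2k2 + 2k3 + k4) = -0.441658
y(1.24) ≈ -0.4417

-0.4417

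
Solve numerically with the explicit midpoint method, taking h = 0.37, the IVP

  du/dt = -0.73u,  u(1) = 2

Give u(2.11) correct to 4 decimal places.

0.9002

Midpoint: k1 = f(t_n, u_n); k2 = f(t_n + h/2, u_n + (h/2)·k1); u_{n+1} = u_n + h·k2.
t=1.000000, u=2.000000:
  k1 = f(1.000000, 2.000000) = -1.460000
  k2 = f(1.185000, 1.729900) = -1.262827
  u ← 2.000000 + 0.37·(-1.262827) = 1.532754
t=1.370000, u=1.532754:
  k1 = f(1.370000, 1.532754) = -1.118910
  k2 = f(1.555000, 1.325756) = -0.967802
  u ← 1.532754 + 0.37·(-0.967802) = 1.174667
t=1.740000, u=1.174667:
  k1 = f(1.740000, 1.174667) = -0.857507
  k2 = f(1.925000, 1.016029) = -0.741701
  u ← 1.174667 + 0.37·(-0.741701) = 0.900238
u(2.11) ≈ 0.9002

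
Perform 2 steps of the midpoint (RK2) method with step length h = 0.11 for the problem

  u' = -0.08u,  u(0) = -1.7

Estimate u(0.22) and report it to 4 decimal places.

Midpoint: k1 = f(x_n, u_n); k2 = f(x_n + h/2, u_n + (h/2)·k1); u_{n+1} = u_n + h·k2.
x=0.000000, u=-1.700000:
  k1 = f(0.000000, -1.700000) = 0.136000
  k2 = f(0.055000, -1.692520) = 0.135402
  u ← -1.700000 + 0.11·0.135402 = -1.685106
x=0.110000, u=-1.685106:
  k1 = f(0.110000, -1.685106) = 0.134808
  k2 = f(0.165000, -1.677691) = 0.134215
  u ← -1.685106 + 0.11·0.134215 = -1.670342
u(0.22) ≈ -1.6703

-1.6703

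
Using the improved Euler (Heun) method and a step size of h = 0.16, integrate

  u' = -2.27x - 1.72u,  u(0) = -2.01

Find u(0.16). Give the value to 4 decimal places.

Heun: k1 = f(x_n, u_n); k2 = f(x_n + h, u_n + h·k1); u_{n+1} = u_n + (h/2)·(k1 + k2).
x=0.000000, u=-2.010000:
  k1 = f(0.000000, -2.010000) = 3.457200
  k2 = f(0.160000, -1.456848) = 2.142579
  u ← -2.010000 + (0.16/2)·(3.457200 + 2.142579) = -1.562018
u(0.16) ≈ -1.5620

-1.5620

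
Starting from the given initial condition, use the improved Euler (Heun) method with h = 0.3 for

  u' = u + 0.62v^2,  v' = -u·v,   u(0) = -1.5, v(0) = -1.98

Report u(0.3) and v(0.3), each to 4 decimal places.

Heun on (u,v): k1 = f(x_n, state_n); k2 = f(x_n + h, state_n + h·k1); state_{n+1} = state_n + (h/2)·(k1 + k2).
0.000000: (-1.500000, -1.980000)
  k1 = (0.930648, -2.970000)
  predictor → (-1.220806, -2.871000)
  k2 = (3.889632, -3.504933)
  → (-0.776958, -2.951240)
(u(0.3), v(0.3)) ≈ (-0.7770, -2.9512)

-0.7770, -2.9512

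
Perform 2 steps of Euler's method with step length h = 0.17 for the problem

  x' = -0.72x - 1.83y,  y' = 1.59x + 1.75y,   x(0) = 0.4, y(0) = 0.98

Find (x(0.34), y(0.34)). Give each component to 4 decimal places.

-0.3887, 1.8026

Euler on (x,y): x_{n+1} = x_n + h·x', y_{n+1} = y_n + h·y'.
0.000000: (0.400000, 0.980000); f=(-2.081400, 2.351000) → (0.046162, 1.379670)
0.170000: (0.046162, 1.379670); f=(-2.558033, 2.487820) → (-0.388704, 1.802599)
(x(0.34), y(0.34)) ≈ (-0.3887, 1.8026)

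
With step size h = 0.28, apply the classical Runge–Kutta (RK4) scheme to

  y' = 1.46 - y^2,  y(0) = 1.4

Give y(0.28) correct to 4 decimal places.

RK4: k1 = f(t_n, y_n); k2 = f(t_n + h/2, y_n + (h/2)·k1); k3 = f(t_n + h/2, y_n + (h/2)·k2); k4 = f(t_n + h, y_n + h·k3); y_{n+1} = y_n + (h/6)·(k1 + 2k2 + 2k3 + k4).
t=0.000000, y=1.400000:
  k1 = f(0.000000, 1.400000) = -0.500000
  k2 = f(0.140000, 1.330000) = -0.308900
  k3 = f(0.140000, 1.356754) = -0.380781
  k4 = f(0.280000, 1.293381) = -0.212835
  y ← 1.400000 + (0.28/6)·(k1 + 2k2 + 2k3 + k4) = 1.302364
y(0.28) ≈ 1.3024

1.3024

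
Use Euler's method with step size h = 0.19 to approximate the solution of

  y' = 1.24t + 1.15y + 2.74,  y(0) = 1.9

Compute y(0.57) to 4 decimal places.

Euler: y_{n+1} = y_n + h·f(t_n, y_n).
t=0.000000, y=1.900000: f=4.925000 → y ← 1.900000 + 0.19·4.925000 = 2.835750
t=0.190000, y=2.835750: f=6.236712 → y ← 2.835750 + 0.19·6.236712 = 4.020725
t=0.380000, y=4.020725: f=7.835034 → y ← 4.020725 + 0.19·7.835034 = 5.509382
y(0.57) ≈ 5.5094

5.5094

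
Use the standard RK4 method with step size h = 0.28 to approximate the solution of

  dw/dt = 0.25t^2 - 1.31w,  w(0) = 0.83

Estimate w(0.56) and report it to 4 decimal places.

RK4: k1 = f(t_n, w_n); k2 = f(t_n + h/2, w_n + (h/2)·k1); k3 = f(t_n + h/2, w_n + (h/2)·k2); k4 = f(t_n + h, w_n + h·k3); w_{n+1} = w_n + (h/6)·(k1 + 2k2 + 2k3 + k4).
t=0.000000, w=0.830000:
  k1 = f(0.000000, 0.830000) = -1.087300
  k2 = f(0.140000, 0.677778) = -0.882989
  k3 = f(0.140000, 0.706382) = -0.920460
  k4 = f(0.280000, 0.572271) = -0.730075
  w ← 0.830000 + (0.28/6)·(k1 + 2k2 + 2k3 + k4) = 0.576867
t=0.280000, w=0.576867:
  k1 = f(0.280000, 0.576867) = -0.736096
  k2 = f(0.420000, 0.473814) = -0.576596
  k3 = f(0.420000, 0.496144) = -0.605848
  k4 = f(0.560000, 0.407230) = -0.455071
  w ← 0.576867 + (0.28/6)·(k1 + 2k2 + 2k3 + k4) = 0.410918
w(0.56) ≈ 0.4109

0.4109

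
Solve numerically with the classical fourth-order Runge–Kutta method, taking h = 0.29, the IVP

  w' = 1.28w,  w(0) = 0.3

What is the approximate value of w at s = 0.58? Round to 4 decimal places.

0.6302

RK4: k1 = f(s_n, w_n); k2 = f(s_n + h/2, w_n + (h/2)·k1); k3 = f(s_n + h/2, w_n + (h/2)·k2); k4 = f(s_n + h, w_n + h·k3); w_{n+1} = w_n + (h/6)·(k1 + 2k2 + 2k3 + k4).
s=0.000000, w=0.300000:
  k1 = f(0.000000, 0.300000) = 0.384000
  k2 = f(0.145000, 0.355680) = 0.455270
  k3 = f(0.145000, 0.366014) = 0.468498
  k4 = f(0.290000, 0.435864) = 0.557907
  w ← 0.300000 + (0.29/6)·(k1 + 2k2 + 2k3 + k4) = 0.434823
s=0.290000, w=0.434823:
  k1 = f(0.290000, 0.434823) = 0.556574
  k2 = f(0.435000, 0.515526) = 0.659874
  k3 = f(0.435000, 0.530505) = 0.679046
  k4 = f(0.580000, 0.631746) = 0.808636
  w ← 0.434823 + (0.29/6)·(k1 + 2k2 + 2k3 + k4) = 0.630237
w(0.58) ≈ 0.6302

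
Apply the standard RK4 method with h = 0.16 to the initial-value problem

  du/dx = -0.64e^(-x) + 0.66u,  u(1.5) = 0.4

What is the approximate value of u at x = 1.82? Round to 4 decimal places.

0.4503

RK4: k1 = f(x_n, u_n); k2 = f(x_n + h/2, u_n + (h/2)·k1); k3 = f(x_n + h/2, u_n + (h/2)·k2); k4 = f(x_n + h, u_n + h·k3); u_{n+1} = u_n + (h/6)·(k1 + 2k2 + 2k3 + k4).
x=1.500000, u=0.400000:
  k1 = f(1.500000, 0.400000) = 0.121197
  k2 = f(1.580000, 0.409696) = 0.138575
  k3 = f(1.580000, 0.411086) = 0.139493
  k4 = f(1.660000, 0.422319) = 0.157041
  u ← 0.400000 + (0.16/6)·(k1 + 2k2 + 2k3 + k4) = 0.422250
x=1.660000, u=0.422250:
  k1 = f(1.660000, 0.422250) = 0.156996
  k2 = f(1.740000, 0.434810) = 0.174641
  k3 = f(1.740000, 0.436221) = 0.175573
  k4 = f(1.820000, 0.450342) = 0.193529
  u ← 0.422250 + (0.16/6)·(k1 + 2k2 + 2k3 + k4) = 0.450275
u(1.82) ≈ 0.4503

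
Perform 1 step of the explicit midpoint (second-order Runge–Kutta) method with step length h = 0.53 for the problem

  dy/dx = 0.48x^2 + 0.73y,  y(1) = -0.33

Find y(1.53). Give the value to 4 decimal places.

Midpoint: k1 = f(x_n, y_n); k2 = f(x_n + h/2, y_n + (h/2)·k1); y_{n+1} = y_n + h·k2.
x=1.000000, y=-0.330000:
  k1 = f(1.000000, -0.330000) = 0.239100
  k2 = f(1.265000, -0.266639) = 0.573462
  y ← -0.330000 + 0.53·0.573462 = -0.026065
y(1.53) ≈ -0.0261

-0.0261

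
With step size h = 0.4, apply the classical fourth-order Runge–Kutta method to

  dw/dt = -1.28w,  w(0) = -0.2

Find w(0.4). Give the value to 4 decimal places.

-0.1199

RK4: k1 = f(t_n, w_n); k2 = f(t_n + h/2, w_n + (h/2)·k1); k3 = f(t_n + h/2, w_n + (h/2)·k2); k4 = f(t_n + h, w_n + h·k3); w_{n+1} = w_n + (h/6)·(k1 + 2k2 + 2k3 + k4).
t=0.000000, w=-0.200000:
  k1 = f(0.000000, -0.200000) = 0.256000
  k2 = f(0.200000, -0.148800) = 0.190464
  k3 = f(0.200000, -0.161907) = 0.207241
  k4 = f(0.400000, -0.117104) = 0.149892
  w ← -0.200000 + (0.4/6)·(k1 + 2k2 + 2k3 + k4) = -0.119913
w(0.4) ≈ -0.1199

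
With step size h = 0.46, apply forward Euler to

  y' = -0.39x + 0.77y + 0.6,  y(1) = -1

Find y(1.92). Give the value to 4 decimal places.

-1.6890

Euler: y_{n+1} = y_n + h·f(x_n, y_n).
x=1.000000, y=-1.000000: f=-0.560000 → y ← -1.000000 + 0.46·(-0.560000) = -1.257600
x=1.460000, y=-1.257600: f=-0.937752 → y ← -1.257600 + 0.46·(-0.937752) = -1.688966
y(1.92) ≈ -1.6890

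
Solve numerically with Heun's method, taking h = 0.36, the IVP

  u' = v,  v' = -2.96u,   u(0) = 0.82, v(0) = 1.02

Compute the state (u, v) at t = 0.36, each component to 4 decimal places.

Heun on (u,v): k1 = f(t_n, state_n); k2 = f(t_n + h, state_n + h·k1); state_{n+1} = state_n + (h/2)·(k1 + k2).
0.000000: (0.820000, 1.020000)
  k1 = (1.020000, -2.427200)
  predictor → (1.187200, 0.146208)
  k2 = (0.146208, -3.514112)
  → (1.029917, -0.049436)
(u(0.36), v(0.36)) ≈ (1.0299, -0.0494)

1.0299, -0.0494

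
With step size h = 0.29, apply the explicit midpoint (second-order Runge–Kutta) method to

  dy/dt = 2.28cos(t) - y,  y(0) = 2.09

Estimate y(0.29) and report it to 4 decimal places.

Midpoint: k1 = f(t_n, y_n); k2 = f(t_n + h/2, y_n + (h/2)·k1); y_{n+1} = y_n + h·k2.
t=0.000000, y=2.090000:
  k1 = f(0.000000, 2.090000) = 0.190000
  k2 = f(0.145000, 2.117550) = 0.138523
  y ← 2.090000 + 0.29·0.138523 = 2.130172
y(0.29) ≈ 2.1302

2.1302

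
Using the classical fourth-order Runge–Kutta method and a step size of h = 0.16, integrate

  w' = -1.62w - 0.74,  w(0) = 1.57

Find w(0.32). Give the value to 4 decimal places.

0.7501

RK4: k1 = f(t_n, w_n); k2 = f(t_n + h/2, w_n + (h/2)·k1); k3 = f(t_n + h/2, w_n + (h/2)·k2); k4 = f(t_n + h, w_n + h·k3); w_{n+1} = w_n + (h/6)·(k1 + 2k2 + 2k3 + k4).
t=0.000000, w=1.570000:
  k1 = f(0.000000, 1.570000) = -3.283400
  k2 = f(0.080000, 1.307328) = -2.857871
  k3 = f(0.080000, 1.341370) = -2.913020
  k4 = f(0.160000, 1.103917) = -2.528345
  w ← 1.570000 + (0.16/6)·(k1 + 2k2 + 2k3 + k4) = 1.107239
t=0.160000, w=1.107239:
  k1 = f(0.160000, 1.107239) = -2.533728
  k2 = f(0.240000, 0.904541) = -2.205357
  k3 = f(0.240000, 0.930811) = -2.247913
  k4 = f(0.320000, 0.747573) = -1.951068
  w ← 1.107239 + (0.16/6)·(k1 + 2k2 + 2k3 + k4) = 0.750137
w(0.32) ≈ 0.7501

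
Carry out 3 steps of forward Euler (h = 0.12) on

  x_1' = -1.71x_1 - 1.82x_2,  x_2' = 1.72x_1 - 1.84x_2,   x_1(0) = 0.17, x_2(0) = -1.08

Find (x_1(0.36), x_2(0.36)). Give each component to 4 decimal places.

0.4949, -0.3328

Euler on (x_1,x_2): x_1_{n+1} = x_1_n + h·x_1', x_2_{n+1} = x_2_n + h·x_2'.
0.000000: (0.170000, -1.080000); f=(1.674900, 2.279600) → (0.370988, -0.806448)
0.120000: (0.370988, -0.806448); f=(0.833346, 2.121964) → (0.470990, -0.551812)
0.240000: (0.470990, -0.551812); f=(0.198906, 1.825437) → (0.494858, -0.332760)
(x_1(0.36), x_2(0.36)) ≈ (0.4949, -0.3328)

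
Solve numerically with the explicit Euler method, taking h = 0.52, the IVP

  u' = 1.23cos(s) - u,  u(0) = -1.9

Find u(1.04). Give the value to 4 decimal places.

0.4243

Euler: u_{n+1} = u_n + h·f(s_n, u_n).
s=0.000000, u=-1.900000: f=3.130000 → u ← -1.900000 + 0.52·3.130000 = -0.272400
s=0.520000, u=-0.272400: f=1.339818 → u ← -0.272400 + 0.52·1.339818 = 0.424305
u(1.04) ≈ 0.4243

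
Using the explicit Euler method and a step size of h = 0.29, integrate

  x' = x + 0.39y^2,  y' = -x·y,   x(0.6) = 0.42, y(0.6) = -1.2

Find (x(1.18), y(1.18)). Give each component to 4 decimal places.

1.0346, -0.8385

Euler on (x,y): x_{n+1} = x_n + h·x', y_{n+1} = y_n + h·y'.
0.600000: (0.420000, -1.200000); f=(0.981600, 0.504000) → (0.704664, -1.053840)
0.890000: (0.704664, -1.053840); f=(1.137790, 0.742603) → (1.034623, -0.838485)
(x(1.18), y(1.18)) ≈ (1.0346, -0.8385)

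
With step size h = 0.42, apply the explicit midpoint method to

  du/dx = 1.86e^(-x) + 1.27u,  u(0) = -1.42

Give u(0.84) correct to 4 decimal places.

-2.0240

Midpoint: k1 = f(x_n, u_n); k2 = f(x_n + h/2, u_n + (h/2)·k1); u_{n+1} = u_n + h·k2.
x=0.000000, u=-1.420000:
  k1 = f(0.000000, -1.420000) = 0.056600
  k2 = f(0.210000, -1.408114) = -0.280618
  u ← -1.420000 + 0.42·(-0.280618) = -1.537860
x=0.420000, u=-1.537860:
  k1 = f(0.420000, -1.537860) = -0.730975
  k2 = f(0.630000, -1.691364) = -1.157412
  u ← -1.537860 + 0.42·(-1.157412) = -2.023973
u(0.84) ≈ -2.0240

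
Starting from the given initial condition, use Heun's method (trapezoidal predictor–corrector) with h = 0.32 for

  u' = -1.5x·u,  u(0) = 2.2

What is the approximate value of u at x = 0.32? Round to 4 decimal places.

Heun: k1 = f(x_n, u_n); k2 = f(x_n + h, u_n + h·k1); u_{n+1} = u_n + (h/2)·(k1 + k2).
x=0.000000, u=2.200000:
  k1 = f(0.000000, 2.200000) = 0.000000
  k2 = f(0.320000, 2.200000) = -1.056000
  u ← 2.200000 + (0.32/2)·(0.000000 + (-1.056000)) = 2.031040
u(0.32) ≈ 2.0310

2.0310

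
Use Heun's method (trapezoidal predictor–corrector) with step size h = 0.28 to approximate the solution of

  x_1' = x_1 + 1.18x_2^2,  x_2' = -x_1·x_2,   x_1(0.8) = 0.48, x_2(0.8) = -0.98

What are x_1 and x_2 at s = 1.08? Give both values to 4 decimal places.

0.9552, -0.8035

Heun on (x_1,x_2): k1 = f(s_n, state_n); k2 = f(s_n + h, state_n + h·k1); state_{n+1} = state_n + (h/2)·(k1 + k2).
0.800000: (0.480000, -0.980000)
  k1 = (1.613272, 0.470400)
  predictor → (0.931716, -0.848288)
  k2 = (1.780835, 0.790364)
  → (0.955175, -0.803493)
(x_1(1.08), x_2(1.08)) ≈ (0.9552, -0.8035)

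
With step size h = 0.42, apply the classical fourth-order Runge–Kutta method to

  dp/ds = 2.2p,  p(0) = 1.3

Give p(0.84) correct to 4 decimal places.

RK4: k1 = f(s_n, p_n); k2 = f(s_n + h/2, p_n + (h/2)·k1); k3 = f(s_n + h/2, p_n + (h/2)·k2); k4 = f(s_n + h, p_n + h·k3); p_{n+1} = p_n + (h/6)·(k1 + 2k2 + 2k3 + k4).
s=0.000000, p=1.300000:
  k1 = f(0.000000, 1.300000) = 2.860000
  k2 = f(0.210000, 1.900600) = 4.181320
  k3 = f(0.210000, 2.178077) = 4.791770
  k4 = f(0.420000, 3.312543) = 7.287595
  p ← 1.300000 + (0.42/6)·(k1 + 2k2 + 2k3 + k4) = 3.266564
s=0.420000, p=3.266564:
  k1 = f(0.420000, 3.266564) = 7.186441
  k2 = f(0.630000, 4.775717) = 10.506577
  k3 = f(0.630000, 5.472945) = 12.040480
  k4 = f(0.840000, 8.323566) = 18.311845
  p ← 3.266564 + (0.42/6)·(k1 + 2k2 + 2k3 + k4) = 8.208032
p(0.84) ≈ 8.2080

8.2080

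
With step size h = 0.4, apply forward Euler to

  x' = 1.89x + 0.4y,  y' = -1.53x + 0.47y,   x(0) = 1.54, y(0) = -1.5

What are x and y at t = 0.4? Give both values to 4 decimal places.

2.4642, -2.7245

Euler on (x,y): x_{n+1} = x_n + h·x', y_{n+1} = y_n + h·y'.
0.000000: (1.540000, -1.500000); f=(2.310600, -3.061200) → (2.464240, -2.724480)
(x(0.4), y(0.4)) ≈ (2.4642, -2.7245)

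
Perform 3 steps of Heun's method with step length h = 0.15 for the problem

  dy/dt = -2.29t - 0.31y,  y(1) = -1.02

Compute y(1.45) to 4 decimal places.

-2.0713

Heun: k1 = f(t_n, y_n); k2 = f(t_n + h, y_n + h·k1); y_{n+1} = y_n + (h/2)·(k1 + k2).
t=1.000000, y=-1.020000:
  k1 = f(1.000000, -1.020000) = -1.973800
  k2 = f(1.150000, -1.316070) = -2.225518
  y ← -1.020000 + (0.15/2)·(-1.973800 + (-2.225518)) = -1.334949
t=1.150000, y=-1.334949:
  k1 = f(1.150000, -1.334949) = -2.219666
  k2 = f(1.300000, -1.667899) = -2.459951
  y ← -1.334949 + (0.15/2)·(-2.219666 + (-2.459951)) = -1.685920
t=1.300000, y=-1.685920:
  k1 = f(1.300000, -1.685920) = -2.454365
  k2 = f(1.450000, -2.054075) = -2.683737
  y ← -1.685920 + (0.15/2)·(-2.454365 + (-2.683737)) = -2.071278
y(1.45) ≈ -2.0713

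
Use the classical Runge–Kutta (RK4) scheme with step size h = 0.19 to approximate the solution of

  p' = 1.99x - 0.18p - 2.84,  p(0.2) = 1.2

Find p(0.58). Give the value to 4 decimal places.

RK4: k1 = f(x_n, p_n); k2 = f(x_n + h/2, p_n + (h/2)·k1); k3 = f(x_n + h/2, p_n + (h/2)·k2); k4 = f(x_n + h, p_n + h·k3); p_{n+1} = p_n + (h/6)·(k1 + 2k2 + 2k3 + k4).
x=0.200000, p=1.200000:
  k1 = f(0.200000, 1.200000) = -2.658000
  k2 = f(0.295000, 0.947490) = -2.423498
  k3 = f(0.295000, 0.969768) = -2.427508
  k4 = f(0.390000, 0.738773) = -2.196879
  p ← 1.200000 + (0.19/6)·(k1 + 2k2 + 2k3 + k4) = 0.739032
x=0.390000, p=0.739032:
  k1 = f(0.390000, 0.739032) = -2.196926
  k2 = f(0.485000, 0.530324) = -1.970308
  k3 = f(0.485000, 0.551852) = -1.974183
  k4 = f(0.580000, 0.363937) = -1.751309
  p ← 0.739032 + (0.19/6)·(k1 + 2k2 + 2k3 + k4) = 0.364187
p(0.58) ≈ 0.3642

0.3642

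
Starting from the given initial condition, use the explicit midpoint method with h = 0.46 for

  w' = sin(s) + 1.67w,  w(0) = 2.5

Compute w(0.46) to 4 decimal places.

Midpoint: k1 = f(s_n, w_n); k2 = f(s_n + h/2, w_n + (h/2)·k1); w_{n+1} = w_n + h·k2.
s=0.000000, w=2.500000:
  k1 = f(0.000000, 2.500000) = 4.175000
  k2 = f(0.230000, 3.460250) = 6.006595
  w ← 2.500000 + 0.46·6.006595 = 5.263034
w(0.46) ≈ 5.2630

5.2630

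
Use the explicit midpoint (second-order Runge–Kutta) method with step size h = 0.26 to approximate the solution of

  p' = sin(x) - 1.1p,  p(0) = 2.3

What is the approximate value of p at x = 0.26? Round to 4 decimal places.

1.7700

Midpoint: k1 = f(x_n, p_n); k2 = f(x_n + h/2, p_n + (h/2)·k1); p_{n+1} = p_n + h·k2.
x=0.000000, p=2.300000:
  k1 = f(0.000000, 2.300000) = -2.530000
  k2 = f(0.130000, 1.971100) = -2.038576
  p ← 2.300000 + 0.26·(-2.038576) = 1.769970
p(0.26) ≈ 1.7700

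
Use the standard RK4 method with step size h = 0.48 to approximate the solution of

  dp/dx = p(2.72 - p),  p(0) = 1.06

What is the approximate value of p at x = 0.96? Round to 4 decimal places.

2.4335

RK4: k1 = f(x_n, p_n); k2 = f(x_n + h/2, p_n + (h/2)·k1); k3 = f(x_n + h/2, p_n + (h/2)·k2); k4 = f(x_n + h, p_n + h·k3); p_{n+1} = p_n + (h/6)·(k1 + 2k2 + 2k3 + k4).
x=0.000000, p=1.060000:
  k1 = f(0.000000, 1.060000) = 1.759600
  k2 = f(0.240000, 1.482304) = 1.834642
  k3 = f(0.240000, 1.500314) = 1.829912
  k4 = f(0.480000, 1.938358) = 1.515102
  p ← 1.060000 + (0.48/6)·(k1 + 2k2 + 2k3 + k4) = 1.908305
x=0.480000, p=1.908305:
  k1 = f(0.480000, 1.908305) = 1.548962
  k2 = f(0.720000, 2.280056) = 1.003098
  k3 = f(0.720000, 2.149048) = 1.227003
  k4 = f(0.960000, 2.497266) = 0.556226
  p ← 1.908305 + (0.48/6)·(k1 + 2k2 + 2k3 + k4) = 2.433536
p(0.96) ≈ 2.4335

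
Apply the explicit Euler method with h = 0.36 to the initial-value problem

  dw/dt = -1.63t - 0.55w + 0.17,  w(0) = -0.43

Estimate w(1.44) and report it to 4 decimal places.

Euler: w_{n+1} = w_n + h·f(t_n, w_n).
t=0.000000, w=-0.430000: f=0.406500 → w ← -0.430000 + 0.36·0.406500 = -0.283660
t=0.360000, w=-0.283660: f=-0.260787 → w ← -0.283660 + 0.36·(-0.260787) = -0.377543
t=0.720000, w=-0.377543: f=-0.795951 → w ← -0.377543 + 0.36·(-0.795951) = -0.664086
t=1.080000, w=-0.664086: f=-1.225153 → w ← -0.664086 + 0.36·(-1.225153) = -1.105141
w(1.44) ≈ -1.1051

-1.1051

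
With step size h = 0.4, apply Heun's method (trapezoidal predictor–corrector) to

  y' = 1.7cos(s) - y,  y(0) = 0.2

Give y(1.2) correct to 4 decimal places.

Heun: k1 = f(s_n, y_n); k2 = f(s_n + h, y_n + h·k1); y_{n+1} = y_n + (h/2)·(k1 + k2).
s=0.000000, y=0.200000:
  k1 = f(0.000000, 0.200000) = 1.500000
  k2 = f(0.400000, 0.800000) = 0.765804
  y ← 0.200000 + (0.4/2)·(1.500000 + 0.765804) = 0.653161
s=0.400000, y=0.653161:
  k1 = f(0.400000, 0.653161) = 0.912643
  k2 = f(0.800000, 1.018218) = 0.166183
  y ← 0.653161 + (0.4/2)·(0.912643 + 0.166183) = 0.868926
s=0.800000, y=0.868926:
  k1 = f(0.800000, 0.868926) = 0.315475
  k2 = f(1.200000, 0.995116) = -0.379108
  y ← 0.868926 + (0.4/2)·(0.315475 + (-0.379108)) = 0.856200
y(1.2) ≈ 0.8562

0.8562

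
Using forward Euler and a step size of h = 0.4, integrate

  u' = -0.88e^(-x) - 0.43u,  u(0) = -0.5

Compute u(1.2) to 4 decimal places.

Euler: u_{n+1} = u_n + h·f(x_n, u_n).
x=0.000000, u=-0.500000: f=-0.665000 → u ← -0.500000 + 0.4·(-0.665000) = -0.766000
x=0.400000, u=-0.766000: f=-0.260502 → u ← -0.766000 + 0.4·(-0.260502) = -0.870201
x=0.800000, u=-0.870201: f=-0.021223 → u ← -0.870201 + 0.4·(-0.021223) = -0.878690
u(1.2) ≈ -0.8787

-0.8787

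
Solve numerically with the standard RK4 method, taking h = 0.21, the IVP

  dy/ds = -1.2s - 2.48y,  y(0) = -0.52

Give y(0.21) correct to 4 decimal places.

RK4: k1 = f(s_n, y_n); k2 = f(s_n + h/2, y_n + (h/2)·k1); k3 = f(s_n + h/2, y_n + (h/2)·k2); k4 = f(s_n + h, y_n + h·k3); y_{n+1} = y_n + (h/6)·(k1 + 2k2 + 2k3 + k4).
s=0.000000, y=-0.520000:
  k1 = f(0.000000, -0.520000) = 1.289600
  k2 = f(0.105000, -0.384592) = 0.827788
  k3 = f(0.105000, -0.433082) = 0.948044
  k4 = f(0.210000, -0.320911) = 0.543859
  y ← -0.520000 + (0.21/6)·(k1 + 2k2 + 2k3 + k4) = -0.331521
y(0.21) ≈ -0.3315

-0.3315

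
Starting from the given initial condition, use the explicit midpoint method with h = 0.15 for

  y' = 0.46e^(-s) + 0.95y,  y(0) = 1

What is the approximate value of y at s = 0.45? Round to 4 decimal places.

Midpoint: k1 = f(s_n, y_n); k2 = f(s_n + h/2, y_n + (h/2)·k1); y_{n+1} = y_n + h·k2.
s=0.000000, y=1.000000:
  k1 = f(0.000000, 1.000000) = 1.410000
  k2 = f(0.075000, 1.105750) = 1.477225
  y ← 1.000000 + 0.15·1.477225 = 1.221584
s=0.150000, y=1.221584:
  k1 = f(0.150000, 1.221584) = 1.556430
  k2 = f(0.225000, 1.338316) = 1.638718
  y ← 1.221584 + 0.15·1.638718 = 1.467391
s=0.300000, y=1.467391:
  k1 = f(0.300000, 1.467391) = 1.734798
  k2 = f(0.375000, 1.597501) = 1.833779
  y ← 1.467391 + 0.15·1.833779 = 1.742458
y(0.45) ≈ 1.7425

1.7425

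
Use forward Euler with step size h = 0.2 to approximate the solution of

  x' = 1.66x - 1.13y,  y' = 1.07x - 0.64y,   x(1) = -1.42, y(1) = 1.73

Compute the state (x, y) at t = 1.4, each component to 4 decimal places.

Euler on (x,y): x_{n+1} = x_n + h·x', y_{n+1} = y_n + h·y'.
1.000000: (-1.420000, 1.730000); f=(-4.312100, -2.626600) → (-2.282420, 1.204680)
1.200000: (-2.282420, 1.204680); f=(-5.150106, -3.213185) → (-3.312441, 0.562043)
(x(1.4), y(1.4)) ≈ (-3.3124, 0.5620)

-3.3124, 0.5620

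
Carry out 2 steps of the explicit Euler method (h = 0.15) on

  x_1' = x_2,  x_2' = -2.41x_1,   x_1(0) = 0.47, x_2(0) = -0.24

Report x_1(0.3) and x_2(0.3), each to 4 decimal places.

Euler on (x_1,x_2): x_1_{n+1} = x_1_n + h·x_1', x_2_{n+1} = x_2_n + h·x_2'.
0.000000: (0.470000, -0.240000); f=(-0.240000, -1.132700) → (0.434000, -0.409905)
0.150000: (0.434000, -0.409905); f=(-0.409905, -1.045940) → (0.372514, -0.566796)
(x_1(0.3), x_2(0.3)) ≈ (0.3725, -0.5668)

0.3725, -0.5668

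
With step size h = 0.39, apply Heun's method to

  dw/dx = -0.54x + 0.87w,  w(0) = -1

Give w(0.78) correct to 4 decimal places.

Heun: k1 = f(x_n, w_n); k2 = f(x_n + h, w_n + h·k1); w_{n+1} = w_n + (h/2)·(k1 + k2).
x=0.000000, w=-1.000000:
  k1 = f(0.000000, -1.000000) = -0.870000
  k2 = f(0.390000, -1.339300) = -1.375791
  w ← -1.000000 + (0.39/2)·(-0.870000 + (-1.375791)) = -1.437929
x=0.390000, w=-1.437929:
  k1 = f(0.390000, -1.437929) = -1.461598
  k2 = f(0.780000, -2.007953) = -2.168119
  w ← -1.437929 + (0.39/2)·(-1.461598 + (-2.168119)) = -2.145724
w(0.78) ≈ -2.1457

-2.1457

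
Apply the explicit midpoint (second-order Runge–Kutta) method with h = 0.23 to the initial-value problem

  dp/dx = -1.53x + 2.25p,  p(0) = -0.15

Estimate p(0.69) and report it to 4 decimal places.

-1.2652

Midpoint: k1 = f(x_n, p_n); k2 = f(x_n + h/2, p_n + (h/2)·k1); p_{n+1} = p_n + h·k2.
x=0.000000, p=-0.150000:
  k1 = f(0.000000, -0.150000) = -0.337500
  k2 = f(0.115000, -0.188812) = -0.600778
  p ← -0.150000 + 0.23·(-0.600778) = -0.288179
x=0.230000, p=-0.288179:
  k1 = f(0.230000, -0.288179) = -1.000303
  k2 = f(0.345000, -0.403214) = -1.435081
  p ← -0.288179 + 0.23·(-1.435081) = -0.618248
x=0.460000, p=-0.618248:
  k1 = f(0.460000, -0.618248) = -2.094857
  k2 = f(0.575000, -0.859156) = -2.812851
  p ← -0.618248 + 0.23·(-2.812851) = -1.265203
p(0.69) ≈ -1.2652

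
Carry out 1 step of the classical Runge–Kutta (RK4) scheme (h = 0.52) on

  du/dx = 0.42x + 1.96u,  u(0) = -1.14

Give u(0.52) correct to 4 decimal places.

RK4: k1 = f(x_n, u_n); k2 = f(x_n + h/2, u_n + (h/2)·k1); k3 = f(x_n + h/2, u_n + (h/2)·k2); k4 = f(x_n + h, u_n + h·k3); u_{n+1} = u_n + (h/6)·(k1 + 2k2 + 2k3 + k4).
x=0.000000, u=-1.140000:
  k1 = f(0.000000, -1.140000) = -2.234400
  k2 = f(0.260000, -1.720944) = -3.263850
  k3 = f(0.260000, -1.988601) = -3.788458
  k4 = f(0.520000, -3.109998) = -5.877196
  u ← -1.140000 + (0.52/6)·(k1 + 2k2 + 2k3 + k4) = -3.065405
u(0.52) ≈ -3.0654

-3.0654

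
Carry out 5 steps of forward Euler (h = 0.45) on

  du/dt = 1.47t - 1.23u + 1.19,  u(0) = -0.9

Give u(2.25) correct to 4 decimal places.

Euler: u_{n+1} = u_n + h·f(t_n, u_n).
t=0.000000, u=-0.900000: f=2.297000 → u ← -0.900000 + 0.45·2.297000 = 0.133650
t=0.450000, u=0.133650: f=1.687110 → u ← 0.133650 + 0.45·1.687110 = 0.892850
t=0.900000, u=0.892850: f=1.414795 → u ← 0.892850 + 0.45·1.414795 = 1.529507
t=1.350000, u=1.529507: f=1.293206 → u ← 1.529507 + 0.45·1.293206 = 2.111450
t=1.800000, u=2.111450: f=1.238916 → u ← 2.111450 + 0.45·1.238916 = 2.668962
u(2.25) ≈ 2.6690

2.6690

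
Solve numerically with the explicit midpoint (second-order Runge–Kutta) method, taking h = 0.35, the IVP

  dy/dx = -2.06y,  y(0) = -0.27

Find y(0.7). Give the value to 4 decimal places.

-0.0784

Midpoint: k1 = f(x_n, y_n); k2 = f(x_n + h/2, y_n + (h/2)·k1); y_{n+1} = y_n + h·k2.
x=0.000000, y=-0.270000:
  k1 = f(0.000000, -0.270000) = 0.556200
  k2 = f(0.175000, -0.172665) = 0.355690
  y ← -0.270000 + 0.35·0.355690 = -0.145509
x=0.350000, y=-0.145509:
  k1 = f(0.350000, -0.145509) = 0.299748
  k2 = f(0.525000, -0.093053) = 0.191689
  y ← -0.145509 + 0.35·0.191689 = -0.078418
y(0.7) ≈ -0.0784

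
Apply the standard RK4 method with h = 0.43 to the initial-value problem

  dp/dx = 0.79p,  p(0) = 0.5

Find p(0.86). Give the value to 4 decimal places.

RK4: k1 = f(x_n, p_n); k2 = f(x_n + h/2, p_n + (h/2)·k1); k3 = f(x_n + h/2, p_n + (h/2)·k2); k4 = f(x_n + h, p_n + h·k3); p_{n+1} = p_n + (h/6)·(k1 + 2k2 + 2k3 + k4).
x=0.000000, p=0.500000:
  k1 = f(0.000000, 0.500000) = 0.395000
  k2 = f(0.215000, 0.584925) = 0.462091
  k3 = f(0.215000, 0.599350) = 0.473486
  k4 = f(0.430000, 0.703599) = 0.555843
  p ← 0.500000 + (0.43/6)·(k1 + 2k2 + 2k3 + k4) = 0.702243
x=0.430000, p=0.702243:
  k1 = f(0.430000, 0.702243) = 0.554772
  k2 = f(0.645000, 0.821519) = 0.649000
  k3 = f(0.645000, 0.841778) = 0.665005
  k4 = f(0.860000, 0.988195) = 0.780674
  p ← 0.702243 + (0.43/6)·(k1 + 2k2 + 2k3 + k4) = 0.986291
p(0.86) ≈ 0.9863

0.9863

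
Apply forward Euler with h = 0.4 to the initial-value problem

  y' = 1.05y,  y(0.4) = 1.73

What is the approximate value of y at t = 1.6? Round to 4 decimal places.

Euler: y_{n+1} = y_n + h·f(t_n, y_n).
t=0.400000, y=1.730000: f=1.816500 → y ← 1.730000 + 0.4·1.816500 = 2.456600
t=0.800000, y=2.456600: f=2.579430 → y ← 2.456600 + 0.4·2.579430 = 3.488372
t=1.200000, y=3.488372: f=3.662791 → y ← 3.488372 + 0.4·3.662791 = 4.953488
y(1.6) ≈ 4.9535

4.9535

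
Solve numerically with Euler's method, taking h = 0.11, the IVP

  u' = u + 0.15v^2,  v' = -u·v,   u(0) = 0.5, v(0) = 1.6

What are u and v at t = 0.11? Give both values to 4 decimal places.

0.5972, 1.5120

Euler on (u,v): u_{n+1} = u_n + h·u', v_{n+1} = v_n + h·v'.
0.000000: (0.500000, 1.600000); f=(0.884000, -0.800000) → (0.597240, 1.512000)
(u(0.11), v(0.11)) ≈ (0.5972, 1.5120)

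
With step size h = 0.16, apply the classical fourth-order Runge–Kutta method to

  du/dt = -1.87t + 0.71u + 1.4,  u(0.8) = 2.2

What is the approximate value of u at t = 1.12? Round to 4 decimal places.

2.6233

RK4: k1 = f(t_n, u_n); k2 = f(t_n + h/2, u_n + (h/2)·k1); k3 = f(t_n + h/2, u_n + (h/2)·k2); k4 = f(t_n + h, u_n + h·k3); u_{n+1} = u_n + (h/6)·(k1 + 2k2 + 2k3 + k4).
t=0.800000, u=2.200000:
  k1 = f(0.800000, 2.200000) = 1.466000
  k2 = f(0.880000, 2.317280) = 1.399669
  k3 = f(0.880000, 2.311974) = 1.395901
  k4 = f(0.960000, 2.423344) = 1.325374
  u ← 2.200000 + (0.16/6)·(k1 + 2k2 + 2k3 + k4) = 2.423534
t=0.960000, u=2.423534:
  k1 = f(0.960000, 2.423534) = 1.325509
  k2 = f(1.040000, 2.529574) = 1.251198
  k3 = f(1.040000, 2.523630) = 1.246977
  k4 = f(1.120000, 2.623050) = 1.167966
  u ← 2.423534 + (0.16/6)·(k1 + 2k2 + 2k3 + k4) = 2.623262
u(1.12) ≈ 2.6233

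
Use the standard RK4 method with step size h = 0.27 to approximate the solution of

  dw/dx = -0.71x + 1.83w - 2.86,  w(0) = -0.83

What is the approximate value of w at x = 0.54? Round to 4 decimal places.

RK4: k1 = f(x_n, w_n); k2 = f(x_n + h/2, w_n + (h/2)·k1); k3 = f(x_n + h/2, w_n + (h/2)·k2); k4 = f(x_n + h, w_n + h·k3); w_{n+1} = w_n + (h/6)·(k1 + 2k2 + 2k3 + k4).
x=0.000000, w=-0.830000:
  k1 = f(0.000000, -0.830000) = -4.378900
  k2 = f(0.135000, -1.421152) = -5.556557
  k3 = f(0.135000, -1.580135) = -5.847497
  k4 = f(0.270000, -2.408824) = -7.459848
  w ← -0.830000 + (0.27/6)·(k1 + 2k2 + 2k3 + k4) = -2.389109
x=0.270000, w=-2.389109:
  k1 = f(0.270000, -2.389109) = -7.423769
  k2 = f(0.405000, -3.391317) = -9.353661
  k3 = f(0.405000, -3.651853) = -9.830441
  k4 = f(0.540000, -5.043328) = -12.472689
  w ← -2.389109 + (0.27/6)·(k1 + 2k2 + 2k3 + k4) = -5.011018
w(0.54) ≈ -5.0110

-5.0110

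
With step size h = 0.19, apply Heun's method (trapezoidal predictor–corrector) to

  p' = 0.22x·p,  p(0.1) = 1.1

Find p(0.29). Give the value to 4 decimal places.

Heun: k1 = f(x_n, p_n); k2 = f(x_n + h, p_n + h·k1); p_{n+1} = p_n + (h/2)·(k1 + k2).
x=0.100000, p=1.100000:
  k1 = f(0.100000, 1.100000) = 0.024200
  k2 = f(0.290000, 1.104598) = 0.070473
  p ← 1.100000 + (0.19/2)·(0.024200 + 0.070473) = 1.108994
p(0.29) ≈ 1.1090

1.1090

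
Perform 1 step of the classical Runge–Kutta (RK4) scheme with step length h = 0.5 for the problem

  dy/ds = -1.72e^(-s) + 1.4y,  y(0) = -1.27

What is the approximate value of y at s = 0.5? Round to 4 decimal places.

RK4: k1 = f(s_n, y_n); k2 = f(s_n + h/2, y_n + (h/2)·k1); k3 = f(s_n + h/2, y_n + (h/2)·k2); k4 = f(s_n + h, y_n + h·k3); y_{n+1} = y_n + (h/6)·(k1 + 2k2 + 2k3 + k4).
s=0.000000, y=-1.270000:
  k1 = f(0.000000, -1.270000) = -3.498000
  k2 = f(0.250000, -2.144500) = -4.341837
  k3 = f(0.250000, -2.355459) = -4.637180
  k4 = f(0.500000, -3.588590) = -6.067259
  y ← -1.270000 + (0.5/6)·(k1 + 2k2 + 2k3 + k4) = -3.563608
y(0.5) ≈ -3.5636

-3.5636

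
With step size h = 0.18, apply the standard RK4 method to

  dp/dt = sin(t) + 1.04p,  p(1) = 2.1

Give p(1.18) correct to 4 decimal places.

RK4: k1 = f(t_n, p_n); k2 = f(t_n + h/2, p_n + (h/2)·k1); k3 = f(t_n + h/2, p_n + (h/2)·k2); k4 = f(t_n + h, p_n + h·k3); p_{n+1} = p_n + (h/6)·(k1 + 2k2 + 2k3 + k4).
t=1.000000, p=2.100000:
  k1 = f(1.000000, 2.100000) = 3.025471
  k2 = f(1.090000, 2.372292) = 3.353811
  k3 = f(1.090000, 2.401843) = 3.384544
  k4 = f(1.180000, 2.709218) = 3.742193
  p ← 2.100000 + (0.18/6)·(k1 + 2k2 + 2k3 + k4) = 2.707331
p(1.18) ≈ 2.7073

2.7073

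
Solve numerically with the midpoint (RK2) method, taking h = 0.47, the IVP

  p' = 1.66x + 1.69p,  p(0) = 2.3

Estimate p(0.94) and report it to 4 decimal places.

11.3200

Midpoint: k1 = f(x_n, p_n); k2 = f(x_n + h/2, p_n + (h/2)·k1); p_{n+1} = p_n + h·k2.
x=0.000000, p=2.300000:
  k1 = f(0.000000, 2.300000) = 3.887000
  k2 = f(0.235000, 3.213445) = 5.820822
  p ← 2.300000 + 0.47·5.820822 = 5.035786
x=0.470000, p=5.035786:
  k1 = f(0.470000, 5.035786) = 9.290679
  k2 = f(0.705000, 7.219096) = 13.370572
  p ← 5.035786 + 0.47·13.370572 = 11.319955
p(0.94) ≈ 11.3200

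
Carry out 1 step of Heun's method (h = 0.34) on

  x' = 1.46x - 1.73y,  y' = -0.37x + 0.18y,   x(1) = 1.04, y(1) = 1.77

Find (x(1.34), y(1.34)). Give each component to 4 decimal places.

0.3915, 1.7798

Heun on (x,y): k1 = f(t_n, state_n); k2 = f(t_n + h, state_n + h·k1); state_{n+1} = state_n + (h/2)·(k1 + k2).
1.000000: (1.040000, 1.770000)
  k1 = (-1.543700, -0.066200)
  predictor → (0.515142, 1.747492)
  k2 = (-2.271054, 0.123946)
  → (0.391492, 1.779817)
(x(1.34), y(1.34)) ≈ (0.3915, 1.7798)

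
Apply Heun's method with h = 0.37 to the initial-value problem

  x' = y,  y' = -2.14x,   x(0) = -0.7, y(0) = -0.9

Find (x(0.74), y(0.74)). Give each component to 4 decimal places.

-0.8733, 0.5542

Heun on (x,y): k1 = f(t_n, state_n); k2 = f(t_n + h, state_n + h·k1); state_{n+1} = state_n + (h/2)·(k1 + k2).
0.000000: (-0.700000, -0.900000)
  k1 = (-0.900000, 1.498000)
  predictor → (-1.033000, -0.345740)
  k2 = (-0.345740, 2.210620)
  → (-0.930462, -0.213905)
0.370000: (-0.930462, -0.213905)
  k1 = (-0.213905, 1.991188)
  predictor → (-1.009607, 0.522834)
  k2 = (0.522834, 2.160559)
  → (-0.873310, 0.554168)
(x(0.74), y(0.74)) ≈ (-0.8733, 0.5542)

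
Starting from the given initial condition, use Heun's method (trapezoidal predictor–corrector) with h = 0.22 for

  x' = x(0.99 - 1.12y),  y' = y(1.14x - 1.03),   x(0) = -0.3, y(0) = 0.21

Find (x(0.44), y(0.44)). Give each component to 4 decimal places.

Heun on (x,y): k1 = f(t_n, state_n); k2 = f(t_n + h, state_n + h·k1); state_{n+1} = state_n + (h/2)·(k1 + k2).
0.000000: (-0.300000, 0.210000)
  k1 = (-0.226440, -0.288120)
  predictor → (-0.349817, 0.146614)
  k2 = (-0.288876, -0.209480)
  → (-0.356685, 0.155264)
0.220000: (-0.356685, 0.155264)
  k1 = (-0.291092, -0.223055)
  predictor → (-0.420725, 0.106192)
  k2 = (-0.366479, -0.160310)
  → (-0.429018, 0.113094)
(x(0.44), y(0.44)) ≈ (-0.4290, 0.1131)

-0.4290, 0.1131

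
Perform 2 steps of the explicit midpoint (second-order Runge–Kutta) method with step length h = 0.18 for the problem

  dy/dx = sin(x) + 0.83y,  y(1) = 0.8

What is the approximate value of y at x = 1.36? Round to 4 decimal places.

Midpoint: k1 = f(x_n, y_n); k2 = f(x_n + h/2, y_n + (h/2)·k1); y_{n+1} = y_n + h·k2.
x=1.000000, y=0.800000:
  k1 = f(1.000000, 0.800000) = 1.505471
  k2 = f(1.090000, 0.935492) = 1.663086
  y ← 0.800000 + 0.18·1.663086 = 1.099355
x=1.180000, y=1.099355:
  k1 = f(1.180000, 1.099355) = 1.837071
  k2 = f(1.270000, 1.264692) = 2.004795
  y ← 1.099355 + 0.18·2.004795 = 1.460219
y(1.36) ≈ 1.4602

1.4602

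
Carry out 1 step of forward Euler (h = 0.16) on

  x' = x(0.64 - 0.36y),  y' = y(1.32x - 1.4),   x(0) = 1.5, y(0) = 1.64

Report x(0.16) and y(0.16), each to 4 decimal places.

Euler on (x,y): x_{n+1} = x_n + h·x', y_{n+1} = y_n + h·y'.
0.000000: (1.500000, 1.640000); f=(0.074400, 0.951200) → (1.511904, 1.792192)
(x(0.16), y(0.16)) ≈ (1.5119, 1.7922)

1.5119, 1.7922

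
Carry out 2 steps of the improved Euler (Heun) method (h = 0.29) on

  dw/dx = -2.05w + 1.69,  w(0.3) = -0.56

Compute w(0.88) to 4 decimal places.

Heun: k1 = f(x_n, w_n); k2 = f(x_n + h, w_n + h·k1); w_{n+1} = w_n + (h/2)·(k1 + k2).
x=0.300000, w=-0.560000:
  k1 = f(0.300000, -0.560000) = 2.838000
  k2 = f(0.590000, 0.263020) = 1.150809
  w ← -0.560000 + (0.29/2)·(2.838000 + 1.150809) = 0.018377
x=0.590000, w=0.018377:
  k1 = f(0.590000, 0.018377) = 1.652327
  k2 = f(0.880000, 0.497552) = 0.670018
  w ← 0.018377 + (0.29/2)·(1.652327 + 0.670018) = 0.355117
w(0.88) ≈ 0.3551

0.3551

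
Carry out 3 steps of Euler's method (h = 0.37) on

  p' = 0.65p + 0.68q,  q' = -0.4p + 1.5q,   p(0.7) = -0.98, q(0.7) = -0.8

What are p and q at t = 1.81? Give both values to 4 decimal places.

-2.9007, -2.0301

Euler on (p,q): p_{n+1} = p_n + h·p', q_{n+1} = q_n + h·q'.
0.700000: (-0.980000, -0.800000); f=(-1.181000, -0.808000) → (-1.416970, -1.098960)
1.070000: (-1.416970, -1.098960); f=(-1.668323, -1.081652) → (-2.034250, -1.499171)
1.440000: (-2.034250, -1.499171); f=(-2.341699, -1.435057) → (-2.900678, -2.030142)
(p(1.81), q(1.81)) ≈ (-2.9007, -2.0301)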